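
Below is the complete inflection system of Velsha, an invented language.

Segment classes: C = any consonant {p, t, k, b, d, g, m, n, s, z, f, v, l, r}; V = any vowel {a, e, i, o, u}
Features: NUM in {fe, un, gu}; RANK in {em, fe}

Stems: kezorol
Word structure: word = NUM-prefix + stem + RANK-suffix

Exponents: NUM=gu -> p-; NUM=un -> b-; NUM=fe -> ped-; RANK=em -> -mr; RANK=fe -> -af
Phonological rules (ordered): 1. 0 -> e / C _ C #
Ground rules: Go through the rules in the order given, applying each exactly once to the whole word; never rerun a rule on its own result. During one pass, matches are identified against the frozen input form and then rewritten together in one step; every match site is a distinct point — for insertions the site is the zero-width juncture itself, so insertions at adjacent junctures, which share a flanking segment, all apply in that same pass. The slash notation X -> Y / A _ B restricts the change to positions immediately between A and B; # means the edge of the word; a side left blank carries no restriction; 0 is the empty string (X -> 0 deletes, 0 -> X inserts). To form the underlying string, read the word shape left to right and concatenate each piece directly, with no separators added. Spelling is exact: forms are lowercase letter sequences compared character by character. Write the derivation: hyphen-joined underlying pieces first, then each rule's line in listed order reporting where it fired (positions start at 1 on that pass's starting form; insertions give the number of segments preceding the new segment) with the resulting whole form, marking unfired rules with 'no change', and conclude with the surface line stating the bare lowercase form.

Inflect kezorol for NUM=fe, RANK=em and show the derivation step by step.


underlying: ped-kezorol-mr
1. 0 -> e / C _ C #: inserts after position(s) 11: pedkezorolmer
surface: pedkezorolmer


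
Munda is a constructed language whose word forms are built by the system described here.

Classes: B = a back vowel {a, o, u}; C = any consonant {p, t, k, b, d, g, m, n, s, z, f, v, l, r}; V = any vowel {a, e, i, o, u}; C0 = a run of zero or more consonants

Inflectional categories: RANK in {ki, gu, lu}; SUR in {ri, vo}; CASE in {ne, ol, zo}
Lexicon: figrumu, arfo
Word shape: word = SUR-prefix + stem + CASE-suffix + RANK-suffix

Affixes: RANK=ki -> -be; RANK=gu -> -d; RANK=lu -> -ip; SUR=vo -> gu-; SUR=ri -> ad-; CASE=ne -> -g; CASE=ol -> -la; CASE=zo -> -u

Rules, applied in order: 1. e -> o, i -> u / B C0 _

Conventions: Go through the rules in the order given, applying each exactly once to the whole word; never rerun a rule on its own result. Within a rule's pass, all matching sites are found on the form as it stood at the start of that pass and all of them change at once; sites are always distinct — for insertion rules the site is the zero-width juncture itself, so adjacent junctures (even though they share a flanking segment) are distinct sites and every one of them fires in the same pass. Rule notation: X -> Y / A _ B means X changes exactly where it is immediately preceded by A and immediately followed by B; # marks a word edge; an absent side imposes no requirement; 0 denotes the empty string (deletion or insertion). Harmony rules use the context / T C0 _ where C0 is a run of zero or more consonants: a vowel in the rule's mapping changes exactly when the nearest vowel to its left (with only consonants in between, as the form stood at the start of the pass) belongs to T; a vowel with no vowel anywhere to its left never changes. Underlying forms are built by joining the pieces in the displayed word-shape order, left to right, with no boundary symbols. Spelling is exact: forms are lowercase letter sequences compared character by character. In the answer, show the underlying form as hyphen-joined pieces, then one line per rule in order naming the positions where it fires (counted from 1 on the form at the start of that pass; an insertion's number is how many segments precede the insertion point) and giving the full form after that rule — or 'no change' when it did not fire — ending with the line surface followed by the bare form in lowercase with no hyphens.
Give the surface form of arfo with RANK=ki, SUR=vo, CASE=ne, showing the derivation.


underlying: gu-arfo-g-be
1. e -> o, i -> u / B C0 _: fires at position(s) 9: guarfogbo
surface: guarfogbo


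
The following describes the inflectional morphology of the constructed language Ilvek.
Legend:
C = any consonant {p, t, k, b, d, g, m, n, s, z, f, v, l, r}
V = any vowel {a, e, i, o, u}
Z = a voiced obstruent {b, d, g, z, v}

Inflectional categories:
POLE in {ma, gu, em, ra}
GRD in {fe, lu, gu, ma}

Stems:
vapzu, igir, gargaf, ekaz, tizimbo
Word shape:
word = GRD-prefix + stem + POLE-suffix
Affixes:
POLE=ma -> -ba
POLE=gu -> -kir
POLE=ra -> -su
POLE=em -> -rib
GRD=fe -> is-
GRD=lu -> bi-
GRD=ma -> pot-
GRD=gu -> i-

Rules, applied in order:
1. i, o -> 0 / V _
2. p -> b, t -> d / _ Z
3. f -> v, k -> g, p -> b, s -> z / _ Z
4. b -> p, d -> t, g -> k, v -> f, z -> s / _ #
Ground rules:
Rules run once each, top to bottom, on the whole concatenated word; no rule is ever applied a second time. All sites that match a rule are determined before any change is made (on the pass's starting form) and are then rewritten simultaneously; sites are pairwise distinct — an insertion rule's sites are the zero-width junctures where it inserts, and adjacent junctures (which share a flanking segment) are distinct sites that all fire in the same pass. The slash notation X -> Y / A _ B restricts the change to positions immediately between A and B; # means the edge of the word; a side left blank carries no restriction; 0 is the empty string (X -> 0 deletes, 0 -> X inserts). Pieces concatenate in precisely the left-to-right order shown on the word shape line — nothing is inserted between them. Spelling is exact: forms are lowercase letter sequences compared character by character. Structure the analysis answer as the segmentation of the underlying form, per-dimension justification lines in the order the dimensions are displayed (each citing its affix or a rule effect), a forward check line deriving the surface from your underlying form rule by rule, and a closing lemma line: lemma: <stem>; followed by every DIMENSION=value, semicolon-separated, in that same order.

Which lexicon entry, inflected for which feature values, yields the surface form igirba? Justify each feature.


underlying: i-igir-ba
POLE=ma - signalled by the affix -ba
GRD=gu - signalled by the affix i-
check: iigirba -> igirba -> igirba -> igirba -> igirba
lemma: igir; POLE=ma; GRD=gu


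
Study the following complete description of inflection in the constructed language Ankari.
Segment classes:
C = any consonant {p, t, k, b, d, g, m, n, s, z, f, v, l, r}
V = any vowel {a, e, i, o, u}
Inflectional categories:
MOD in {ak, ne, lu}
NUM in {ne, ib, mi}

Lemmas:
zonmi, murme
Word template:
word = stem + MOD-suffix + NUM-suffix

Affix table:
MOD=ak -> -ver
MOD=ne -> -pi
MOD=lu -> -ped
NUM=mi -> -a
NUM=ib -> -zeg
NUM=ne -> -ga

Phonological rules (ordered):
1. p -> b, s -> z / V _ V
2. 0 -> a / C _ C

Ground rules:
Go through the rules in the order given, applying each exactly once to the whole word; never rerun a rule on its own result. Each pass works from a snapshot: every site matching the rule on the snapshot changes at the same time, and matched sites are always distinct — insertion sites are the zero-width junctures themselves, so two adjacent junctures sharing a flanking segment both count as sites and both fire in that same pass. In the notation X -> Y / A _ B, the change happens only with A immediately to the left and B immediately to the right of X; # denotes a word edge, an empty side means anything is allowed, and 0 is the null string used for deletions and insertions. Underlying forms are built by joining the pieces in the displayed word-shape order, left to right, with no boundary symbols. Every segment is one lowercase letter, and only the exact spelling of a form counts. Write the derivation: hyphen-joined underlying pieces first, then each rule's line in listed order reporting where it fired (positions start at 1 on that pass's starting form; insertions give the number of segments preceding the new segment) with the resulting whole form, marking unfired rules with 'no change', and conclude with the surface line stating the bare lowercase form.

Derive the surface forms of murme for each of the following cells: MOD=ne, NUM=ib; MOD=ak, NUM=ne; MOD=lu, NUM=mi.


cell MOD=ne, NUM=ib:
underlying: murme-pi-zeg
1. p -> b, s -> z / V _ V: fires at position(s) 6: murmebizeg
2. 0 -> a / C _ C: inserts after position(s) 3: muramebizeg
surface: muramebizeg

cell MOD=ak, NUM=ne:
underlying: murme-ver-ga
1. p -> b, s -> z / V _ V: no change
2. 0 -> a / C _ C: inserts after position(s) 3, 8: murameveraga
surface: murameveraga

cell MOD=lu, NUM=mi:
underlying: murme-ped-a
1. p -> b, s -> z / V _ V: fires at position(s) 6: murmebeda
2. 0 -> a / C _ C: inserts after position(s) 3: muramebeda
surface: muramebeda


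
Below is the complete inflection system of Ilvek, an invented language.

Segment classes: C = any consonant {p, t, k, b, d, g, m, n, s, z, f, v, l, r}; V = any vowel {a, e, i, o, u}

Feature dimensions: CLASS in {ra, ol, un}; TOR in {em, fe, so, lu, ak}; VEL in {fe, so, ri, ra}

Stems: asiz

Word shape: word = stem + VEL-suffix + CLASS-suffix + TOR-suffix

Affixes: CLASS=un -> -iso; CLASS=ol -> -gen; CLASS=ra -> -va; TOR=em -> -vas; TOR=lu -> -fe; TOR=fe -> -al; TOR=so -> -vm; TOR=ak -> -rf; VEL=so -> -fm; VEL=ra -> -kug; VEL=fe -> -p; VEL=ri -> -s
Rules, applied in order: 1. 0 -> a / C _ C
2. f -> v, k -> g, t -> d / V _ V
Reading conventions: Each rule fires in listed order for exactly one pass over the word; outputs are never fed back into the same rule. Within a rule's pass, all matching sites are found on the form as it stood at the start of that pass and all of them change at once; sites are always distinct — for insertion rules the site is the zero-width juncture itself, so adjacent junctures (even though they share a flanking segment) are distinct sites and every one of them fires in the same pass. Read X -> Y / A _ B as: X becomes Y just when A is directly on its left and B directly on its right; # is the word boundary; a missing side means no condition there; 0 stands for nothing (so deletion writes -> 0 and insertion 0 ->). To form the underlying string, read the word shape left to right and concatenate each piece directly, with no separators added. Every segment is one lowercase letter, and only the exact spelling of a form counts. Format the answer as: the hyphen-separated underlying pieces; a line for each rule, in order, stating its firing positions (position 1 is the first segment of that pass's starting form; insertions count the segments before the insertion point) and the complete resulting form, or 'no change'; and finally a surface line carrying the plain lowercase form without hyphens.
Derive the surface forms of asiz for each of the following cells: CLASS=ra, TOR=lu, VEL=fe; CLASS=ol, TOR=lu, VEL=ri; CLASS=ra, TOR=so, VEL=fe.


cell CLASS=ra, TOR=lu, VEL=fe:
underlying: asiz-p-va-fe
1. 0 -> a / C _ C: inserts after position(s) 4, 5: asizapavafe
2. f -> v, k -> g, t -> d / V _ V: fires at position(s) 10: asizapavave
surface: asizapavave

cell CLASS=ol, TOR=lu, VEL=ri:
underlying: asiz-s-gen-fe
1. 0 -> a / C _ C: inserts after position(s) 4, 5, 8: asizasagenafe
2. f -> v, k -> g, t -> d / V _ V: fires at position(s) 12: asizasagenave
surface: asizasagenave

cell CLASS=ra, TOR=so, VEL=fe:
underlying: asiz-p-va-vm
1. 0 -> a / C _ C: inserts after position(s) 4, 5, 8: asizapavavam
2. f -> v, k -> g, t -> d / V _ V: no change
surface: asizapavavam


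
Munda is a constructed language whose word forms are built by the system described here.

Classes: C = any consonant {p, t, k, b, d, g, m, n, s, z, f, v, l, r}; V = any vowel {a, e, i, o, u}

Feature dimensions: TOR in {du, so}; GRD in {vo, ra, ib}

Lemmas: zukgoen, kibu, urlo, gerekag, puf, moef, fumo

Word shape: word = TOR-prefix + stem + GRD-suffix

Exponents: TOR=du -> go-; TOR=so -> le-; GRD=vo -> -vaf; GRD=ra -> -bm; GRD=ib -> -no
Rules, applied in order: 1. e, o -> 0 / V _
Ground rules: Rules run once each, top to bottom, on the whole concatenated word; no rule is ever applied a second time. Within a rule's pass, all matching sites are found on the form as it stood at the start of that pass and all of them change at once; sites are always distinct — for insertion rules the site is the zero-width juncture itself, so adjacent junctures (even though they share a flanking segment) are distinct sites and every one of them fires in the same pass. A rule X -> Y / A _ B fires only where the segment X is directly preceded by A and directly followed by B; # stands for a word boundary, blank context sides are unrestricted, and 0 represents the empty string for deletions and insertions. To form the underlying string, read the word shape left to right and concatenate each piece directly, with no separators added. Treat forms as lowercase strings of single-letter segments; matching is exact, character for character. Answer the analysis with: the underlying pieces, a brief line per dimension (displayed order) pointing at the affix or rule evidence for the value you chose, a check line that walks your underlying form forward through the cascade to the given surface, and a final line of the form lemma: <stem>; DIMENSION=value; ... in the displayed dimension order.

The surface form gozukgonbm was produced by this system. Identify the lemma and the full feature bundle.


underlying: go-zukgoen-bm
TOR=du - signalled by the affix go-
GRD=ra - signalled by the affix -bm
check: gozukgoenbm -> gozukgonbm
lemma: zukgoen; TOR=du; GRD=ra


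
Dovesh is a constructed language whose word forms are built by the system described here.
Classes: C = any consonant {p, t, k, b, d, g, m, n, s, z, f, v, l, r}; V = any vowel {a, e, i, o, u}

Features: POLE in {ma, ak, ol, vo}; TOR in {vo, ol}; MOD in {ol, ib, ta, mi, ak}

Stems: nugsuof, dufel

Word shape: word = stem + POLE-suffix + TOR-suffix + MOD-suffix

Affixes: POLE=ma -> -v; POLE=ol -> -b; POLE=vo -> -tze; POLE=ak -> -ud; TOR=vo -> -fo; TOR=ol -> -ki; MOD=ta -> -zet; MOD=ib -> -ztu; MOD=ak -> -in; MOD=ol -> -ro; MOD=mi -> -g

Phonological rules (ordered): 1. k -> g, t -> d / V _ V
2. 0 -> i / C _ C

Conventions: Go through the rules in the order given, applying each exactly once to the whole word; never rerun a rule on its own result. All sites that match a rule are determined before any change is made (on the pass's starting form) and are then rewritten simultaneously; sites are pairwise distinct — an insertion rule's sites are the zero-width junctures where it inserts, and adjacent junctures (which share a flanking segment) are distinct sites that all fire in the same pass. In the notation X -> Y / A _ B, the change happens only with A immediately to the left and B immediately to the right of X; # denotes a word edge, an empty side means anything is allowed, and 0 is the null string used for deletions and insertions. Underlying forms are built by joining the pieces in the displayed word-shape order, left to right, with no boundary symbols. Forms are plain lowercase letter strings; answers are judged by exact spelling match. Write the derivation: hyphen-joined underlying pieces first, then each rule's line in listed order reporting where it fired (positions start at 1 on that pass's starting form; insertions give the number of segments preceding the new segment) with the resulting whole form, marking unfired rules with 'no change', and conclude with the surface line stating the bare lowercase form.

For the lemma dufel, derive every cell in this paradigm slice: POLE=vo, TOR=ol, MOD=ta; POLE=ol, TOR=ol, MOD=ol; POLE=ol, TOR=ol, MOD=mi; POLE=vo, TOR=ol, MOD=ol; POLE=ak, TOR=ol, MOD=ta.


cell POLE=vo, TOR=ol, MOD=ta:
underlying: dufel-tze-ki-zet
1. k -> g, t -> d / V _ V: fires at position(s) 9: dufeltzegizet
2. 0 -> i / C _ C: inserts after position(s) 5, 6: dufelitizegizet
surface: dufelitizegizet

cell POLE=ol, TOR=ol, MOD=ol:
underlying: dufel-b-ki-ro
1. k -> g, t -> d / V _ V: no change
2. 0 -> i / C _ C: inserts after position(s) 5, 6: dufelibikiro
surface: dufelibikiro

cell POLE=ol, TOR=ol, MOD=mi:
underlying: dufel-b-ki-g
1. k -> g, t -> d / V _ V: no change
2. 0 -> i / C _ C: inserts after position(s) 5, 6: dufelibikig
surface: dufelibikig

cell POLE=vo, TOR=ol, MOD=ol:
underlying: dufel-tze-ki-ro
1. k -> g, t -> d / V _ V: fires at position(s) 9: dufeltzegiro
2. 0 -> i / C _ C: inserts after position(s) 5, 6: dufelitizegiro
surface: dufelitizegiro

cell POLE=ak, TOR=ol, MOD=ta:
underlying: dufel-ud-ki-zet
1. k -> g, t -> d / V _ V: no change
2. 0 -> i / C _ C: inserts after position(s) 7: dufeludikizet
surface: dufeludikizet


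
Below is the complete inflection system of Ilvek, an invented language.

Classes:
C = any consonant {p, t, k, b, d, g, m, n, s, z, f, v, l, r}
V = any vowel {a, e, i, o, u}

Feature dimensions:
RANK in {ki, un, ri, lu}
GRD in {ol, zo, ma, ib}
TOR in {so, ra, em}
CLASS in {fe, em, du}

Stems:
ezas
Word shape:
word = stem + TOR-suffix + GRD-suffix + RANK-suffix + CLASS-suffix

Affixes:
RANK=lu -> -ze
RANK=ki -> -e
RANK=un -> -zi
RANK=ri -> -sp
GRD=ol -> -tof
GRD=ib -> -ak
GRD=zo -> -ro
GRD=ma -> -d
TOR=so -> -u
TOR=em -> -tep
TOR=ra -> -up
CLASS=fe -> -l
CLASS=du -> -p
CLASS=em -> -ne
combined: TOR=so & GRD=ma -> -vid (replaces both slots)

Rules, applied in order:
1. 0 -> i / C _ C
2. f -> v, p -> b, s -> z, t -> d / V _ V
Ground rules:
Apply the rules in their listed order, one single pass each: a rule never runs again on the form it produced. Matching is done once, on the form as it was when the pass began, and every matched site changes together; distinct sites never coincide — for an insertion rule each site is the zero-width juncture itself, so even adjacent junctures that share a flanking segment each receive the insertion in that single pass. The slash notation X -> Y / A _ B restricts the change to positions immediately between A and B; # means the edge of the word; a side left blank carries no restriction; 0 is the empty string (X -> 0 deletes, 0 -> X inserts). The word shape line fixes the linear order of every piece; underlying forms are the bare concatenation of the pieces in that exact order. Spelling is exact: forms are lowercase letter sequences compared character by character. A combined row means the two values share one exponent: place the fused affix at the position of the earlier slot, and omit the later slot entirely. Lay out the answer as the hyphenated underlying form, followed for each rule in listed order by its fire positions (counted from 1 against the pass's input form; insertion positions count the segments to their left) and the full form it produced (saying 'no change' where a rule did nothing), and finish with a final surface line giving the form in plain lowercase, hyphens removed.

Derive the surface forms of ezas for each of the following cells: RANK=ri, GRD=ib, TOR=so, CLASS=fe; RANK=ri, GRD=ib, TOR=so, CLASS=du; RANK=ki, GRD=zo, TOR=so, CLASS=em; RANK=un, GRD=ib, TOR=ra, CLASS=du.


cell RANK=ri, GRD=ib, TOR=so, CLASS=fe:
underlying: ezas-u-ak-sp-l
1. 0 -> i / C _ C: inserts after position(s) 7, 8, 9: ezasuakisipil
2. f -> v, p -> b, s -> z, t -> d / V _ V: fires at position(s) 4, 9, 11: ezazuakizibil
surface: ezazuakizibil

cell RANK=ri, GRD=ib, TOR=so, CLASS=du:
underlying: ezas-u-ak-sp-p
1. 0 -> i / C _ C: inserts after position(s) 7, 8, 9: ezasuakisipip
2. f -> v, p -> b, s -> z, t -> d / V _ V: fires at position(s) 4, 9, 11: ezazuakizibip
surface: ezazuakizibip

cell RANK=ki, GRD=zo, TOR=so, CLASS=em:
underlying: ezas-u-ro-e-ne
1. 0 -> i / C _ C: no change
2. f -> v, p -> b, s -> z, t -> d / V _ V: fires at position(s) 4: ezazuroene
surface: ezazuroene

cell RANK=un, GRD=ib, TOR=ra, CLASS=du:
underlying: ezas-up-ak-zi-p
1. 0 -> i / C _ C: inserts after position(s) 8: ezasupakizip
2. f -> v, p -> b, s -> z, t -> d / V _ V: fires at position(s) 4, 6: ezazubakizip
surface: ezazubakizip


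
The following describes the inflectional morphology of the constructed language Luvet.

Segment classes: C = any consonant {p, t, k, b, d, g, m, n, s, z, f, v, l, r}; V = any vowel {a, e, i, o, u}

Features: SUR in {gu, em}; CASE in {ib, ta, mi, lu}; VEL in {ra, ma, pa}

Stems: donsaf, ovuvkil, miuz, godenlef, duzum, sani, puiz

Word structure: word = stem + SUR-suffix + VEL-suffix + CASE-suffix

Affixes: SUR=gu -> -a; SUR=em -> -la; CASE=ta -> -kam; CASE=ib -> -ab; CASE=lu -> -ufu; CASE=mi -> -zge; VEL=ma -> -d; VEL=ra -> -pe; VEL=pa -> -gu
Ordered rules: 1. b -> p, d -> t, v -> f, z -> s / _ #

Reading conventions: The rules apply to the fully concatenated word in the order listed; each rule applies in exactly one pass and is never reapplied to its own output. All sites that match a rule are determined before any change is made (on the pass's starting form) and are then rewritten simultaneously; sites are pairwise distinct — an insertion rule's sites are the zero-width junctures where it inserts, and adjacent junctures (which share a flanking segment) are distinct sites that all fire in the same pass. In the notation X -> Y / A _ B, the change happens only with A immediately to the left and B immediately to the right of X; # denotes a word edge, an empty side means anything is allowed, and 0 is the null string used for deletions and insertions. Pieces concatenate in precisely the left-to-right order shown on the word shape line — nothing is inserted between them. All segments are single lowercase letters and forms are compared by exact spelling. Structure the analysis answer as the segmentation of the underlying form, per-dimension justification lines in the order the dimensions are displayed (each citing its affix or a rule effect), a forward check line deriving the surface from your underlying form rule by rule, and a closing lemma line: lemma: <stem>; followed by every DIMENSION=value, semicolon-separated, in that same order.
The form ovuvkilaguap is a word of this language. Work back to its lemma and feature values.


underlying: ovuvkil-a-gu-ab
SUR=gu - signalled by the affix -a
CASE=ib - signalled by the affix -ab
VEL=pa - signalled by the affix -gu
check: ovuvkilaguab -> ovuvkilaguap
lemma: ovuvkil; SUR=gu; CASE=ib; VEL=pa


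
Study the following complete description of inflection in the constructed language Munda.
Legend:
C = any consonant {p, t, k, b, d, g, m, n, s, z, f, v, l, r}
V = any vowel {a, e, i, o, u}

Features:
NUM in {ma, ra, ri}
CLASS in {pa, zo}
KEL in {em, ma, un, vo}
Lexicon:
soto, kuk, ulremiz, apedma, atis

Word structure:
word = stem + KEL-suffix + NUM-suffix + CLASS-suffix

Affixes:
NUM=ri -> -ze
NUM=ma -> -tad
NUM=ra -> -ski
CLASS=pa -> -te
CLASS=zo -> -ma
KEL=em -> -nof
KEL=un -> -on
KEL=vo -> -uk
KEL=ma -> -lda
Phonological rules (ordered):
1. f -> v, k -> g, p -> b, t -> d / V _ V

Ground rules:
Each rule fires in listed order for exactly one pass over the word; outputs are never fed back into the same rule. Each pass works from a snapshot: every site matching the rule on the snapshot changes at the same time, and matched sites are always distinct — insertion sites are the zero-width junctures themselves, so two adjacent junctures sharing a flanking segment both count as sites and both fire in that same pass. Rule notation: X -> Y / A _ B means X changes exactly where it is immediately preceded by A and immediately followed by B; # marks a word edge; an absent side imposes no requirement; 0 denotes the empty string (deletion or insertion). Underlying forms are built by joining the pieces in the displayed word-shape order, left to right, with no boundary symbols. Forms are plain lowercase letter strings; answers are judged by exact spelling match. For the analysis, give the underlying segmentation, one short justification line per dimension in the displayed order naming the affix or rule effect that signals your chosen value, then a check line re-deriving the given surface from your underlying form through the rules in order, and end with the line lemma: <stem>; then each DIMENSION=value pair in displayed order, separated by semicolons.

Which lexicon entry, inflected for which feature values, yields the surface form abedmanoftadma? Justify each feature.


underlying: apedma-nof-tad-ma
NUM=ma - signalled by the affix -tad
CLASS=zo - signalled by the affix -ma
KEL=em - signalled by the affix -nof
check: apedmanoftadma -> abedmanoftadma
lemma: apedma; NUM=ma; CLASS=zo; KEL=em


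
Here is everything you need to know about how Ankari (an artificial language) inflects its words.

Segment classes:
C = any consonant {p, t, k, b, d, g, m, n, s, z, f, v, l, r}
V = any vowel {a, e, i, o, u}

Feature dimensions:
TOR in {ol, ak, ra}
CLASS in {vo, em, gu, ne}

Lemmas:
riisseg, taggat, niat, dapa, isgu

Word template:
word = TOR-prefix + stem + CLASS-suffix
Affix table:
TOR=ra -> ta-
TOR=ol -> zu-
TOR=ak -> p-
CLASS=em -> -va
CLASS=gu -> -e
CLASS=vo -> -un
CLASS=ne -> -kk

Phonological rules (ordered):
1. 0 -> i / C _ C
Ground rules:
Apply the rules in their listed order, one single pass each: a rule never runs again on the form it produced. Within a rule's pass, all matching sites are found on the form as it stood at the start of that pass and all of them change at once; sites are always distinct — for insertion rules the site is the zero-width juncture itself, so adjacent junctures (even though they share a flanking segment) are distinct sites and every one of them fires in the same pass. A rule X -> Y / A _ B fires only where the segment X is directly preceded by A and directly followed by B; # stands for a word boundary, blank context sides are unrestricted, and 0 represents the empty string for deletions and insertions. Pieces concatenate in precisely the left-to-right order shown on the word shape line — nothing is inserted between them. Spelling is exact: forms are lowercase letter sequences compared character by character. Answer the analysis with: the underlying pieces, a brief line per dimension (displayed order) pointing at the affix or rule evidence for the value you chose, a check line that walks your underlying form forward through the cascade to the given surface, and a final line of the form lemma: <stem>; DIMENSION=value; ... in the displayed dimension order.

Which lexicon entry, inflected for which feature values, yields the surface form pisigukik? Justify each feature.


underlying: p-isgu-kk
TOR=ak - signalled by the affix p-
CLASS=ne - signalled by the affix -kk
check: pisgukk -> pisigukik
lemma: isgu; TOR=ak; CLASS=ne


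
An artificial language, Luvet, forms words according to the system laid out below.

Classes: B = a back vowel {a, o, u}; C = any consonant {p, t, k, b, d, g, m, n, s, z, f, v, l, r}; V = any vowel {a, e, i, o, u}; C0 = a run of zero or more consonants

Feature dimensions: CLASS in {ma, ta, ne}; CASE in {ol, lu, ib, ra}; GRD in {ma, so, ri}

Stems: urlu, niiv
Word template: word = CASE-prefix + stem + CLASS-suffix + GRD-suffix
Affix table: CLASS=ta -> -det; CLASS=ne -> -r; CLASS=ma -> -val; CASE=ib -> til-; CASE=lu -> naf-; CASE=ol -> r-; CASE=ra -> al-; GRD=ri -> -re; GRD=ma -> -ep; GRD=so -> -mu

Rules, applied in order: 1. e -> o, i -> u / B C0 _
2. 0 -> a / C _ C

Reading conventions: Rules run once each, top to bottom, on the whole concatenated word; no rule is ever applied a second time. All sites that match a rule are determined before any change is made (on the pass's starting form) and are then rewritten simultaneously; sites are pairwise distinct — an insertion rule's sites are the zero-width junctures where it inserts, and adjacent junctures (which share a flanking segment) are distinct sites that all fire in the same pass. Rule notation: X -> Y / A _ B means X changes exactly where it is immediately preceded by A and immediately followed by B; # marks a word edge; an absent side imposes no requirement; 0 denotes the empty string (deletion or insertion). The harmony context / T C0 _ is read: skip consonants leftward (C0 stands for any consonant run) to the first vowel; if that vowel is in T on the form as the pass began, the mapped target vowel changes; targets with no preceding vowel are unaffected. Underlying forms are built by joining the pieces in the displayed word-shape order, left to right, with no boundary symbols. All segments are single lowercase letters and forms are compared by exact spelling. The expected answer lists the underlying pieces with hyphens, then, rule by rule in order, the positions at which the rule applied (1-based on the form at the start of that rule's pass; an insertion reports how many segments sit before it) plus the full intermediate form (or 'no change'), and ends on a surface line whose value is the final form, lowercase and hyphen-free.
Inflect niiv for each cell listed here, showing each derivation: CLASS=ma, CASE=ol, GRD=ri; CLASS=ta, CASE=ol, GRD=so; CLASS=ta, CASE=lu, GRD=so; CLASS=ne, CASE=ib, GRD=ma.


cell CLASS=ma, CASE=ol, GRD=ri:
underlying: r-niiv-val-re
1. e -> o, i -> u / B C0 _: fires at position(s) 10: rniivvalro
2. 0 -> a / C _ C: inserts after position(s) 1, 5, 8: raniivavalaro
surface: raniivavalaro

cell CLASS=ta, CASE=ol, GRD=so:
underlying: r-niiv-det-mu
1. e -> o, i -> u / B C0 _: no change
2. 0 -> a / C _ C: inserts after position(s) 1, 5, 8: raniivadetamu
surface: raniivadetamu

cell CLASS=ta, CASE=lu, GRD=so:
underlying: naf-niiv-det-mu
1. e -> o, i -> u / B C0 _: fires at position(s) 5: nafnuivdetmu
2. 0 -> a / C _ C: inserts after position(s) 3, 7, 10: nafanuivadetamu
surface: nafanuivadetamu

cell CLASS=ne, CASE=ib, GRD=ma:
underlying: til-niiv-r-ep
1. e -> o, i -> u / B C0 _: no change
2. 0 -> a / C _ C: inserts after position(s) 3, 7: tilaniivarep
surface: tilaniivarep


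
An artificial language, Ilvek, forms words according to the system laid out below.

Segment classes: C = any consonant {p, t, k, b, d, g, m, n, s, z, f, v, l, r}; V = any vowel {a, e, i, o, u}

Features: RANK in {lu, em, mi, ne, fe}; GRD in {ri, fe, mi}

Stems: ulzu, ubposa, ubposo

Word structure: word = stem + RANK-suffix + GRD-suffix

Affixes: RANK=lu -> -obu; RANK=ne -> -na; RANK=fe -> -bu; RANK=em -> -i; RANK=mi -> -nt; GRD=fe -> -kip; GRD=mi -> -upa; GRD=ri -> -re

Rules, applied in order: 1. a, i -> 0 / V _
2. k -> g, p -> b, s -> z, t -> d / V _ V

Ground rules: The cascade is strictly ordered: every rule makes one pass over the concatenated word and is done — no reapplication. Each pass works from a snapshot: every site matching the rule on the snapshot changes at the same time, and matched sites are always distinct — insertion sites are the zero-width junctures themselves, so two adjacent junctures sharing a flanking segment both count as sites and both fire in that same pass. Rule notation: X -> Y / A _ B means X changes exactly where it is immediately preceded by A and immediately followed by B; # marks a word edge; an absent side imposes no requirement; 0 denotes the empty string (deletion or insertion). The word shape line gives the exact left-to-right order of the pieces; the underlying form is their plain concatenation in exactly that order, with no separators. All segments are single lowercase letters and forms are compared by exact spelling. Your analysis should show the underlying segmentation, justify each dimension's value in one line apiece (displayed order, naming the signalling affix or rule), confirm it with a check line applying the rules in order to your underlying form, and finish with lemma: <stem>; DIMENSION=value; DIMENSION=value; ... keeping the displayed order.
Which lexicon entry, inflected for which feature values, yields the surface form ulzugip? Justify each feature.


underlying: ulzu-i-kip
RANK=em - signalled by the affix -i
GRD=fe - signalled by the affix -kip
check: ulzuikip -> ulzukip -> ulzugip
lemma: ulzu; RANK=em; GRD=fe


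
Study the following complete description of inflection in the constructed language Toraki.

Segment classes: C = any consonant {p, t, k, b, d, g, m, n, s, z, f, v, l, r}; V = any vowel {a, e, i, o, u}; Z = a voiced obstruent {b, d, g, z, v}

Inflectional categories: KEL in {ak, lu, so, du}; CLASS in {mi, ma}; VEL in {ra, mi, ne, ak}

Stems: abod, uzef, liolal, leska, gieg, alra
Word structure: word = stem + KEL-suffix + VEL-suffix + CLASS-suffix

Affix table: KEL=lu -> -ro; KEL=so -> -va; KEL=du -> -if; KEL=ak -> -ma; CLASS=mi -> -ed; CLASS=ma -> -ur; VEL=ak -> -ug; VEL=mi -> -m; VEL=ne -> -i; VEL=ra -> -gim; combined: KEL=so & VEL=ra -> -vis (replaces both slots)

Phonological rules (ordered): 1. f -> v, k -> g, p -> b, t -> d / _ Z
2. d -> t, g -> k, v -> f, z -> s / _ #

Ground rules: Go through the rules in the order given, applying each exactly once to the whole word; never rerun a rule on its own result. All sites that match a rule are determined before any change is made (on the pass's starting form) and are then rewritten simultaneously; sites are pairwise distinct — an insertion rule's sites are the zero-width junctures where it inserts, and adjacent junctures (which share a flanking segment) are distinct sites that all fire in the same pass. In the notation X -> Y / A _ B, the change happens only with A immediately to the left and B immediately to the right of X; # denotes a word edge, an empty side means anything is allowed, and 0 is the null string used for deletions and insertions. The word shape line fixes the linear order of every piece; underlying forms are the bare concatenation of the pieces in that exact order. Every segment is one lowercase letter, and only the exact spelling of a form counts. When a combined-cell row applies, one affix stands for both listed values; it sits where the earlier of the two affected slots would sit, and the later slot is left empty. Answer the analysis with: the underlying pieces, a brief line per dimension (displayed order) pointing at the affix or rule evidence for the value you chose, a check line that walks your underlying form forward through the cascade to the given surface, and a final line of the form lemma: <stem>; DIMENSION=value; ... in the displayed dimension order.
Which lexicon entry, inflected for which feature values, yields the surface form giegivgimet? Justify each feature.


underlying: gieg-if-gim-ed
KEL=du - signalled by the affix -if
CLASS=mi - signalled by the affix -ed
VEL=ra - signalled by the affix -gim
check: giegifgimed -> giegivgimed -> giegivgimet
lemma: gieg; KEL=du; CLASS=mi; VEL=ra


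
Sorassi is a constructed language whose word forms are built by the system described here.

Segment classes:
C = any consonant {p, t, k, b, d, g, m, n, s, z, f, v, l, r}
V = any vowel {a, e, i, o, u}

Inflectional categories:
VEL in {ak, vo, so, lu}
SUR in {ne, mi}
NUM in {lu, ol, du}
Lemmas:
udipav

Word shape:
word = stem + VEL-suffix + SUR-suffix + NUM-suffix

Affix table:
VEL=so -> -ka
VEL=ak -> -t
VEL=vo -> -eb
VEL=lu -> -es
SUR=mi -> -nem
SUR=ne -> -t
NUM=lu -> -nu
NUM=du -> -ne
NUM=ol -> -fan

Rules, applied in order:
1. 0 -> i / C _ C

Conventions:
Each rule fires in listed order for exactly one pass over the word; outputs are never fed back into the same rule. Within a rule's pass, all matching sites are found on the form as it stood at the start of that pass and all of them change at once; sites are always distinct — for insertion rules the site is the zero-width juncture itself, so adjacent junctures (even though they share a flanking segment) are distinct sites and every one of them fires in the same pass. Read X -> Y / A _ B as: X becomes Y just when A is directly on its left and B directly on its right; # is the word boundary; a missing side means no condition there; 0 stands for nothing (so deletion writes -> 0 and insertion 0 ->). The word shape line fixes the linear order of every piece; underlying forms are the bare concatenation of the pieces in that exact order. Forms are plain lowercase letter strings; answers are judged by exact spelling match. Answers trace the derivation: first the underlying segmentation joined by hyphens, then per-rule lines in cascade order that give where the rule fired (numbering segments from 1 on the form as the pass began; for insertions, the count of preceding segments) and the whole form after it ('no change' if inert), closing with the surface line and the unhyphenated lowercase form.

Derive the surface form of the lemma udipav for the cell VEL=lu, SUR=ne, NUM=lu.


underlying: udipav-es-t-nu
1. 0 -> i / C _ C: inserts after position(s) 8, 9: udipavesitinu
surface: udipavesitinu


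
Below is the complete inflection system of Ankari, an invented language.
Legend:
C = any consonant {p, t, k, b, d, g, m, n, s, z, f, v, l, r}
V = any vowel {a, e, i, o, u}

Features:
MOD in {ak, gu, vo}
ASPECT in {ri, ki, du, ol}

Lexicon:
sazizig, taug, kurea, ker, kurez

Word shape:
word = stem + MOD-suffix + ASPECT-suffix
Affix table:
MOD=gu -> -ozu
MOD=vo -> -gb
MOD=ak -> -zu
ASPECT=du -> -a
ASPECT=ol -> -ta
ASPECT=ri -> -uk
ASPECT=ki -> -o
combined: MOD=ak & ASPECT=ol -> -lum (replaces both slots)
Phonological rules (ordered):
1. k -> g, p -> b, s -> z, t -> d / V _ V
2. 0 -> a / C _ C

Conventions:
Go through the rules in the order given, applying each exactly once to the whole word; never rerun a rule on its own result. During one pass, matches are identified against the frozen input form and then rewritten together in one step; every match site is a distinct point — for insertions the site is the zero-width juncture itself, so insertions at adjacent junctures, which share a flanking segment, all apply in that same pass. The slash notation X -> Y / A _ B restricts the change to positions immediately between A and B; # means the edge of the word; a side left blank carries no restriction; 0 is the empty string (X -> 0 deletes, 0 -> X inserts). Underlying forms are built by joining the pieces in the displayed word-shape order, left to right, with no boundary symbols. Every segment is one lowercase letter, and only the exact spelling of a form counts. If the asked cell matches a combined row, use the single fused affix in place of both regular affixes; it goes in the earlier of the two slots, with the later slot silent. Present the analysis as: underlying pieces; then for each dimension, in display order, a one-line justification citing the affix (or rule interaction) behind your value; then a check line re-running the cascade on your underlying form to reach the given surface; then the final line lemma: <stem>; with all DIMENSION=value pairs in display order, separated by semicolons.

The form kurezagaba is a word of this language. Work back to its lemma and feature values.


underlying: kurez-gb-a
MOD=vo - signalled by the affix -gb
ASPECT=du - signalled by the affix -a
check: kurezgba -> kurezgba -> kurezagaba
lemma: kurez; MOD=vo; ASPECT=du


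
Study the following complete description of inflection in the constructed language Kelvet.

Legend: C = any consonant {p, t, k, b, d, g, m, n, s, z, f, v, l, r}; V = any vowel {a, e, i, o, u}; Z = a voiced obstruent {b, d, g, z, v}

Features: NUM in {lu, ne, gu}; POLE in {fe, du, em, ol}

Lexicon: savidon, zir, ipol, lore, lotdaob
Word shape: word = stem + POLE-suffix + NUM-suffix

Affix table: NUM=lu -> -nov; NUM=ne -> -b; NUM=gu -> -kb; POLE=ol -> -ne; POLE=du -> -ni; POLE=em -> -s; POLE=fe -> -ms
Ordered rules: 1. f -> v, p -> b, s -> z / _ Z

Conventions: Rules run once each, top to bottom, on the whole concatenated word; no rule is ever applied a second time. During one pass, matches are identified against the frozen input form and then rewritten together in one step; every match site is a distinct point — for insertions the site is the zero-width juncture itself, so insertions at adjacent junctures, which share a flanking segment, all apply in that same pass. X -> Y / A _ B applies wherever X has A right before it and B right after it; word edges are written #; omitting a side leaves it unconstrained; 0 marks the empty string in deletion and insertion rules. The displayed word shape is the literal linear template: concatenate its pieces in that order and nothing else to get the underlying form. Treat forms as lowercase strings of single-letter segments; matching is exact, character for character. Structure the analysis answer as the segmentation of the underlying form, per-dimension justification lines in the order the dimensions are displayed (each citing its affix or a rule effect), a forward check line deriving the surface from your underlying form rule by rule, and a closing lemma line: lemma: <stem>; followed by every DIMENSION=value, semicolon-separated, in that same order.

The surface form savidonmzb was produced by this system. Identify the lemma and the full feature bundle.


underlying: savidon-ms-b
NUM=ne - signalled by the affix -b
POLE=fe - signalled by the affix -ms
check: savidonmsb -> savidonmzb
lemma: savidon; NUM=ne; POLE=fe
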